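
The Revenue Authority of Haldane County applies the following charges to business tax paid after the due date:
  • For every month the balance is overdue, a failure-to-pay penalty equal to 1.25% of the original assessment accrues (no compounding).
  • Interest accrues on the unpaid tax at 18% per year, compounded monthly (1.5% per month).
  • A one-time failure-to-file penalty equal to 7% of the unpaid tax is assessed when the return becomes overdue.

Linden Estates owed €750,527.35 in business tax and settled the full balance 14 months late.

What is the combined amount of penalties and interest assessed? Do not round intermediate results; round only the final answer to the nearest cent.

€357,818.22

Failure-to-file penalty: 7% × €750,527.35 = €52,536.91…
Failure-to-pay penalty: 14 × 1.25% × €750,527.35 = €131,342.29…
Interest: €750,527.35 × ((1 + 0.015)^14 − 1) = €750,527.35 × 0.2317557… = €173,939.0144…
Penalties + interest = €183,879.2008… + €173,939.0144… = €357,818.22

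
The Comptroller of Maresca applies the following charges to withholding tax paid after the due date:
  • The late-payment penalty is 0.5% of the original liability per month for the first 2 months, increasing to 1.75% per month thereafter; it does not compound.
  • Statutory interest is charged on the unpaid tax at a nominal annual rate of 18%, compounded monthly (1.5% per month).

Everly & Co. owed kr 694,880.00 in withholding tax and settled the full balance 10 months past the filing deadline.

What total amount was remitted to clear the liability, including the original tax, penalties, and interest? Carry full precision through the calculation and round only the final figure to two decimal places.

kr 910,668.61

Penalty, months 1–2: 2 × 0.5% × kr 694,880.00 = kr 6,948.80
Penalty, months 3–10: 8 × 1.75% × kr 694,880.00 = kr 97,283.20
Interest: kr 694,880.00 × ((1 + 0.015)^10 − 1) = kr 694,880.00 × 0.1605408… = kr 111,556.6085…
Total = kr 694,880.00 + kr 104,232.0000 + kr 111,556.6085… = kr 910,668.61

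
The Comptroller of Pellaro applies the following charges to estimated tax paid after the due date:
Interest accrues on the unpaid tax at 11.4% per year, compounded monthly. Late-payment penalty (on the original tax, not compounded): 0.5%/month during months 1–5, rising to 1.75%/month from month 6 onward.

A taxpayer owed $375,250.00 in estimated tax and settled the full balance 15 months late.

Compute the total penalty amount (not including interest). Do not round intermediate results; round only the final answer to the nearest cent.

$75,050.00

Penalty, months 1–5: 5 × 0.5% × $375,250.00 = $9,381.25
Penalty, months 6–15: 10 × 1.75% × $375,250.00 = $65,668.75
Total penalty = $9,381.25 + $65,668.75 = $75,050.00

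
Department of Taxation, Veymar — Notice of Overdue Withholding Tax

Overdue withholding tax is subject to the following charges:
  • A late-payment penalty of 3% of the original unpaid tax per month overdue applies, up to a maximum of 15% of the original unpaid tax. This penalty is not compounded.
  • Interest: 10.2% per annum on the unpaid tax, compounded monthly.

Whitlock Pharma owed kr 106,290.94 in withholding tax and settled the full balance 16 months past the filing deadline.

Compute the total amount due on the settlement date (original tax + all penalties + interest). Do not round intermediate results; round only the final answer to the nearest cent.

kr 137,649.28

Penalty (uncapped): 16 × 3% × kr 106,290.94 = kr 51,019.65…; cap = 15% × kr 106,290.94 = kr 15,943.64… → penalty = kr 15,943.64…
Interest (10.2%/yr ÷ 12 = 0.85%/month): kr 106,290.94 × ((1 + 0.0085)^16 − 1) = kr 15,414.6956…
Total = kr 106,290.94 + kr 15,943.6410 + kr 15,414.6956… = kr 137,649.28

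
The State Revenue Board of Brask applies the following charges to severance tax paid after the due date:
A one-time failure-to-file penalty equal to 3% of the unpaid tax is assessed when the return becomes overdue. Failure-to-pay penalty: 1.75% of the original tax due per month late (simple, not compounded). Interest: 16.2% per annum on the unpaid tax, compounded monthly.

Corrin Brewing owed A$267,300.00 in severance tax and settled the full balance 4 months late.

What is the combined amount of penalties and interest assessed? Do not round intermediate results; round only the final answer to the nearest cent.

Failure-to-file penalty: 3% × A$267,300.00 = A$8,019.00
Failure-to-pay penalty = 1.75% × A$267,300.00 × 4 mo = A$18,711.00
Interest (16.2%/yr ÷ 12 = 1.35%/month): A$267,300.00 × ((1 + 0.0135)^4 − 1) = A$14,729.1321…
Penalties + interest = A$26,730.0000 + A$14,729.1321… = A$41,459.13

A$41,459.13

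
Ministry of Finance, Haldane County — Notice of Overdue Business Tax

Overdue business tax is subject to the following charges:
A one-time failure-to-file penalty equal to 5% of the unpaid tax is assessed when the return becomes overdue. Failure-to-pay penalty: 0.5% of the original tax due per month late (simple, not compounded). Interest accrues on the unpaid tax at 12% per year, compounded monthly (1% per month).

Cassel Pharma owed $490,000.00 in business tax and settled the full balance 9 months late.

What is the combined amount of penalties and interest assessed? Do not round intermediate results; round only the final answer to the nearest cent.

$92,455.78

Failure-to-file penalty: 5% × $490,000.00 = $24,500.00
Failure-to-pay penalty: 9 × 0.5% × $490,000.00 = $22,050.00
Interest: $490,000.00 × ((1 + 0.01)^9 − 1) = $490,000.00 × 0.0936853… = $45,905.7836…
Penalties + interest = $46,550.0000 + $45,905.7836… = $92,455.78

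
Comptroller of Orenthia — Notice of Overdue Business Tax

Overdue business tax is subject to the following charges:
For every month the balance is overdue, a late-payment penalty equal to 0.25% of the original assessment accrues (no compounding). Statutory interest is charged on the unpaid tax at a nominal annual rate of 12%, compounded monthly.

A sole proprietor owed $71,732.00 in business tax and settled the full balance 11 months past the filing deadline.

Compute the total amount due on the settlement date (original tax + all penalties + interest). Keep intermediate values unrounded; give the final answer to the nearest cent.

Late-payment penalty = 0.25% × $71,732.00 × 11 mo = $1,972.63
Interest (12%/yr ÷ 12 = 1%/month): $71,732.00 × ((1 + 0.01)^11 − 1) = $8,297.1218…
Total = $71,732.00 + $1,972.6300 + $8,297.1218… = $82,001.75

$82,001.75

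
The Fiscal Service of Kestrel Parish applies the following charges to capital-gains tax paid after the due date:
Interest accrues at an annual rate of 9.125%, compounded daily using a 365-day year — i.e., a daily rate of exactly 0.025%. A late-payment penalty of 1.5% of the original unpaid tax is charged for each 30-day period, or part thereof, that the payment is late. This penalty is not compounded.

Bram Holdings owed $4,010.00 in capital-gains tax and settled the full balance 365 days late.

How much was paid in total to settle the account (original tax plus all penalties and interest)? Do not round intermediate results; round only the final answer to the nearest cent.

Penalty periods: ⌈365/30⌉ = 13; penalty = 13 × 1.5% × $4,010.00 = $781.95
Interest: $4,010.00 × ((1 + 0.00025)^365 − 1) = $4,010.00 × 0.09553036… = $383.0768…
Total = $4,010.00 + $781.9500 + $383.0768… = $5,175.03

$5,175.03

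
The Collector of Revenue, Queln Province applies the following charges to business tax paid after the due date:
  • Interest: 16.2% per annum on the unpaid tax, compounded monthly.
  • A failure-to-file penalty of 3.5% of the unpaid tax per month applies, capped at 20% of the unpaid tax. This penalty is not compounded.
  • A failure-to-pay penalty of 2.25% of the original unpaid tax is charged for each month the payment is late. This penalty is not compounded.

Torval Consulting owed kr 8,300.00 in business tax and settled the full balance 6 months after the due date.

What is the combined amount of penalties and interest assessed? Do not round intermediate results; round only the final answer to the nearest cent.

Failure-to-file: 6 × 3.5% × kr 8,300.00 = kr 1,743.00, capped at 20% × kr 8,300.00 = kr 1,660.00
Failure-to-pay penalty: 6 × 2.25% × kr 8,300.00 = kr 1,120.50
Interest (16.2%/yr ÷ 12 = 1.35%/month): kr 8,300.00 × ((1 + 0.0135)^6 − 1) = kr 695.4027…
Penalties + interest = kr 2,780.5000 + kr 695.4027… = kr 3,475.90

kr 3,475.90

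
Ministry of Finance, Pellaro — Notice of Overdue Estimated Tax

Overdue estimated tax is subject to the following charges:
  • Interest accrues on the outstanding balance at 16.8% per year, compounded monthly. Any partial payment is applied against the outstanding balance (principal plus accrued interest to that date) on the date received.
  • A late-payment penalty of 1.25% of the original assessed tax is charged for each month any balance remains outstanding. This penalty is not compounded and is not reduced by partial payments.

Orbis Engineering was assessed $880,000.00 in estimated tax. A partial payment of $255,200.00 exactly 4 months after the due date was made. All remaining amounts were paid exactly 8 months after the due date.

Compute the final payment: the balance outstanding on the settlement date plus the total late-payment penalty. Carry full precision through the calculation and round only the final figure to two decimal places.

$801,732.93

Monthly rate = 16.8% ÷ 12 = 1.4%
Balance at month 4: $880,000.0000 × (1 + 0.014)^4 = $930,324.5727…
After $255,200.00 payment: $930,324.5727… − $255,200.00 = $675,124.5727…
Balance at month 8: $675,124.5727… × (1 + 0.014)^4 = $713,732.9314…
Penalty: 8 × 1.25% × $880,000.00 = $88,000.00
Final settlement = outstanding balance + penalty = $713,732.9314… + $88,000.00 = $801,732.93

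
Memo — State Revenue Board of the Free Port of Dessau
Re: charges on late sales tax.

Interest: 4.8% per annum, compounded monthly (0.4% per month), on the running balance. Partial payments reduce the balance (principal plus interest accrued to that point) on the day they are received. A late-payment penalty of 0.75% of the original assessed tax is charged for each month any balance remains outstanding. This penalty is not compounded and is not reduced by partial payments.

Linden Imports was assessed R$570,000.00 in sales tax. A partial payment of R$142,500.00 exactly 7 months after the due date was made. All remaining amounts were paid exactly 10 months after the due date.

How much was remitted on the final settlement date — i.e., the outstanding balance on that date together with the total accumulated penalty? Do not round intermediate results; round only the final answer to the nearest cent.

Balance at month 7: R$570,000.0000 × (1 + 0.004)^7 = R$586,152.8019…
After R$142,500.00 payment: R$586,152.8019… − R$142,500.00 = R$443,652.8019…
Balance at month 10: R$443,652.8019… × (1 + 0.004)^3 = R$448,997.9593…
Penalty: 10 × 0.75% × R$570,000.00 = R$42,750.00
Final settlement = outstanding balance + penalty = R$448,997.9593… + R$42,750.00 = R$491,747.96

R$491,747.96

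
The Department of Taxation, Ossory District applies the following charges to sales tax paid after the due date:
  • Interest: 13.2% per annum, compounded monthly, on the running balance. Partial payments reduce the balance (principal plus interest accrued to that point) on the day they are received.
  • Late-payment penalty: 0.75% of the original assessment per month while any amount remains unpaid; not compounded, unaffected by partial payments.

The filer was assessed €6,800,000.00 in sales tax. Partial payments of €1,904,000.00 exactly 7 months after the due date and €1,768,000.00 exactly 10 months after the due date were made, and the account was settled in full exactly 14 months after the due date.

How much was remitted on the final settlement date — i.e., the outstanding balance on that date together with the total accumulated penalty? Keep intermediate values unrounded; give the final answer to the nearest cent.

€4,736,850.43

Monthly rate = 13.2% ÷ 12 = 1.1%
Balance at month 7: €6,800,000.0000 × (1 + 0.011)^7 = €7,341,199.0856…
After €1,904,000.00 payment: €7,341,199.0856… − €1,904,000.00 = €5,437,199.0856…
Balance at month 10: €5,437,199.0856… × (1 + 0.011)^3 = €5,618,607.5956…
After €1,768,000.00 payment: €5,618,607.5956… − €1,768,000.00 = €3,850,607.5956…
Balance at month 14: €3,850,607.5956… × (1 + 0.011)^4 = €4,022,850.4280…
Penalty: 14 × 0.75% × €6,800,000.00 = €714,000.00
Final settlement = outstanding balance + penalty = €4,022,850.4280… + €714,000.00 = €4,736,850.43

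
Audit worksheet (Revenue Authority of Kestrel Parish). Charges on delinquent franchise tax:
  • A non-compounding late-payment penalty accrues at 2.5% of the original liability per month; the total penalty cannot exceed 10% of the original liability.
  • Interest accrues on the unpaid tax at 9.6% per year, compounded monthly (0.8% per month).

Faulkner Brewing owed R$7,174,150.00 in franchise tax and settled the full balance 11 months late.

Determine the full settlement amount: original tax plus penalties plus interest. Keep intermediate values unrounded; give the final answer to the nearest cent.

Penalty (uncapped): 11 × 2.5% × R$7,174,150.00 = R$1,972,891.25; cap = 10% × R$7,174,150.00 = R$717,415.00 → penalty = R$717,415.00
Interest: R$7,174,150.00 × ((1 + 0.008)^11 − 1) = R$7,174,150.00 × 0.0916058… = R$657,194.0868…
Total = R$7,174,150.00 + R$717,415.0000 + R$657,194.0868… = R$8,548,759.09

R$8,548,759.09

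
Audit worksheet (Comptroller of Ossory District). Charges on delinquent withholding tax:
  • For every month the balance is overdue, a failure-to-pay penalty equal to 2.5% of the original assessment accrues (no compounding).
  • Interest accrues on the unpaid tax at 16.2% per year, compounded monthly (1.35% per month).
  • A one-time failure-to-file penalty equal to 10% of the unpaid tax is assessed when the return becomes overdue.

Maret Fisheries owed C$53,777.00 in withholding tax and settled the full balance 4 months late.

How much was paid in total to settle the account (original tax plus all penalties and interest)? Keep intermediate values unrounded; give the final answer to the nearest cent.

C$67,495.69

Failure-to-file penalty: 10% × C$53,777.00 = C$5,377.70
Failure-to-pay penalty = 2.5% × C$53,777.00 × 4 mo = C$5,377.70
Interest: C$53,777.00 × ((1 + 0.0135)^4 − 1) = C$53,777.00 × 0.0551034… = C$2,963.2942…
Total = C$53,777.00 + C$10,755.4000 + C$2,963.2942… = C$67,495.69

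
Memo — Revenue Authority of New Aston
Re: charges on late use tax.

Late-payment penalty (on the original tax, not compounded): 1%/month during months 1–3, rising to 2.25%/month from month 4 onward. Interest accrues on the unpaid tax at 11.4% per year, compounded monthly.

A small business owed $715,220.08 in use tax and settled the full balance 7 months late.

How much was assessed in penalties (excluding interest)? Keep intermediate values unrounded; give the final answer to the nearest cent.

$85,826.41

Penalty, months 1–3: 3 × 1% × $715,220.08 = $21,456.60…
Penalty, months 4–7: 4 × 2.25% × $715,220.08 = $64,369.81…
Total penalty = $21,456.60… + $64,369.81… = $85,826.41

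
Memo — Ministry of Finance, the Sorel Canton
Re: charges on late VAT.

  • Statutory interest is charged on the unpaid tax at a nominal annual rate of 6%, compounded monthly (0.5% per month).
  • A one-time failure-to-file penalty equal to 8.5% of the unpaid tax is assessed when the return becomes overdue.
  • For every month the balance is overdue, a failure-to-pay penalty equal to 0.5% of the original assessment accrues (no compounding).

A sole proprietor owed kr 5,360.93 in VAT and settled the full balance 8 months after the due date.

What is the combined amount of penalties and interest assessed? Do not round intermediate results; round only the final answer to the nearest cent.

Failure-to-file penalty: 8.5% × kr 5,360.93 = kr 455.68…
Failure-to-pay penalty = 0.5% × kr 5,360.93 × 8 mo = kr 214.44…
Interest: kr 5,360.93 × ((1 + 0.005)^8 − 1) = kr 5,360.93 × 0.0407070… = kr 218.2276…
Penalties + interest = kr 670.1163… + kr 218.2276… = kr 888.34

kr 888.34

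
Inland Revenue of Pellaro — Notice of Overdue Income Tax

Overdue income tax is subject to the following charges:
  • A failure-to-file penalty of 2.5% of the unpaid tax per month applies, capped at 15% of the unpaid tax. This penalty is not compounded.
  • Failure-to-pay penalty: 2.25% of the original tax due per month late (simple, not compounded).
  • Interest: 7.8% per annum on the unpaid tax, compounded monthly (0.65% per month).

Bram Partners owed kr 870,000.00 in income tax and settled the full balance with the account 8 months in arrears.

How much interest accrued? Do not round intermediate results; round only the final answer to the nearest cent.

kr 46,282.70

Interest: kr 870,000.00 × ((1 + 0.0065)^8 − 1) = kr 870,000.00 × 0.0531985… = kr 46,282.6990…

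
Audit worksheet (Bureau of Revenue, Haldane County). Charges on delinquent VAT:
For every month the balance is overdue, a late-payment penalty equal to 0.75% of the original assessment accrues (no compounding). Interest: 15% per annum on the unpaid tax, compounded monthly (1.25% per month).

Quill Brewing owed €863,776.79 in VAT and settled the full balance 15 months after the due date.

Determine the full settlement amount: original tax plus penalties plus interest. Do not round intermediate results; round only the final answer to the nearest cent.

Late-payment penalty = 0.75% × €863,776.79 × 15 mo = €97,174.89…
Interest: €863,776.79 × ((1 + 0.0125)^15 − 1) = €863,776.79 × 0.2048292… = €176,926.6941…
Total = €863,776.79 + €97,174.8889… + €176,926.6941… = €1,137,878.37

€1,137,878.37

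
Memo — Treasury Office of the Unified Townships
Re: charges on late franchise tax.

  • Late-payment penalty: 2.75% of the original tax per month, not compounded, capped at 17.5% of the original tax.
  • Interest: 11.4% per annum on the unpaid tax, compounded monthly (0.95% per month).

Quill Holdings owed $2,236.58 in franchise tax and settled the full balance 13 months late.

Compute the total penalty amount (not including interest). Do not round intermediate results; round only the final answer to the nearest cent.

$391.40

Penalty (uncapped): 13 × 2.75% × $2,236.58 = $799.58…; cap = 17.5% × $2,236.58 = $391.40… → penalty = $391.40…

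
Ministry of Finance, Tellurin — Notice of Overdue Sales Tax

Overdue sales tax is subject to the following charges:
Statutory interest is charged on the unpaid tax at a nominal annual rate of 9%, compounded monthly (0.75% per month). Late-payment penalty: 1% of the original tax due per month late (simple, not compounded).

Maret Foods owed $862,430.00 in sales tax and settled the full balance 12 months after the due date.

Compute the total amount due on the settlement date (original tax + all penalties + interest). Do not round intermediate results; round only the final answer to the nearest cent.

Late-payment penalty: 12 × 1% × $862,430.00 = $103,491.60
Interest: $862,430.00 × ((1 + 0.0075)^12 − 1) = $862,430.00 × 0.0938069… = $80,901.8828…
Total = $862,430.00 + $103,491.6000 + $80,901.8828… = $1,046,823.48

$1,046,823.48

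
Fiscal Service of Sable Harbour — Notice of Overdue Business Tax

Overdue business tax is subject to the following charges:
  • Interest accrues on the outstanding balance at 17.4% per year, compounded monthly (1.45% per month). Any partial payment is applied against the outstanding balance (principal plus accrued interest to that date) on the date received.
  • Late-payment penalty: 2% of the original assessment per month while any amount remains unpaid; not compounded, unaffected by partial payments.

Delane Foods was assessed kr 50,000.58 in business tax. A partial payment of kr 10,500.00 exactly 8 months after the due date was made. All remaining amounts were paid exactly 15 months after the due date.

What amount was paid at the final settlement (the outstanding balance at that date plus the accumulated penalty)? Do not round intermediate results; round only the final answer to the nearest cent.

Balance at month 8: kr 50,000.5800 × (1 + 0.0145)^8 = kr 56,103.6935…
After kr 10,500.00 payment: kr 56,103.6935… − kr 10,500.00 = kr 45,603.6935…
Balance at month 15: kr 45,603.6935… × (1 + 0.0145)^7 = kr 50,438.7572…
Penalty: 15 × 2% × kr 50,000.58 = kr 15,000.17…
Final settlement = outstanding balance + penalty = kr 50,438.7572… + kr 15,000.17… = kr 65,438.93

kr 65,438.93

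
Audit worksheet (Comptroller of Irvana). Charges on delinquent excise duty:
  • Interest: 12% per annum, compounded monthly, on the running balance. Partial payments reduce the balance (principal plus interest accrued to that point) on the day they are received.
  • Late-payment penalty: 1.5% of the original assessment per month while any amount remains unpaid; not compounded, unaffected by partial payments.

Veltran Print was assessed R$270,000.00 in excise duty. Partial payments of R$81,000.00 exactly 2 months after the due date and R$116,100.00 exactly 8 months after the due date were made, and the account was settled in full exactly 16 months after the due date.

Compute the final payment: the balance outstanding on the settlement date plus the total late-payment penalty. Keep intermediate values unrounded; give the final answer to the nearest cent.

R$162,569.16

Monthly rate = 12% ÷ 12 = 1%
Balance at month 2: R$270,000.0000 × (1 + 0.01)^2 = R$275,427.0000
After R$81,000.00 payment: R$275,427.0000 − R$81,000.00 = R$194,427.0000
Balance at month 8: R$194,427.0000 × (1 + 0.01)^6 = R$206,388.1783…
After R$116,100.00 payment: R$206,388.1783… − R$116,100.00 = R$90,288.1783…
Balance at month 16: R$90,288.1783… × (1 + 0.01)^8 = R$97,769.1593…
Penalty: 16 × 1.5% × R$270,000.00 = R$64,800.00
Final settlement = outstanding balance + penalty = R$97,769.1593… + R$64,800.00 = R$162,569.16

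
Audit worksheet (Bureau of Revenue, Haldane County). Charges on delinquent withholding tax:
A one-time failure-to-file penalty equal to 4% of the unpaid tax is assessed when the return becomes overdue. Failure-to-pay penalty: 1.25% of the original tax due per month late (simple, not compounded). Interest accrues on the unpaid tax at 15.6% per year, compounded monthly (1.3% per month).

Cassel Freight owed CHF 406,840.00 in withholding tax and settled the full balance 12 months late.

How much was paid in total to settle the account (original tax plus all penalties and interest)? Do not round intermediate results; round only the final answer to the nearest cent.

Failure-to-file penalty: 4% × CHF 406,840.00 = CHF 16,273.60
Failure-to-pay penalty: 12 × 1.25% × CHF 406,840.00 = CHF 61,026.00
Interest: CHF 406,840.00 × ((1 + 0.013)^12 − 1) = CHF 406,840.00 × 0.1676518… = CHF 68,207.4487…
Total = CHF 406,840.00 + CHF 77,299.6000 + CHF 68,207.4487… = CHF 552,347.05

CHF 552,347.05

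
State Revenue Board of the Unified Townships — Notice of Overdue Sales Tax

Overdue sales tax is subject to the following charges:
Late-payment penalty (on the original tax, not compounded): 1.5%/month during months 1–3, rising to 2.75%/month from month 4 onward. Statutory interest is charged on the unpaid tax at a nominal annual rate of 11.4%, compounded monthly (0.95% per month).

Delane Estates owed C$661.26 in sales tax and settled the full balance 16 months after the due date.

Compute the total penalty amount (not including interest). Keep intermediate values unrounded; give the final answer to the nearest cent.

C$266.16

Penalty, months 1–3: 3 × 1.5% × C$661.26 = C$29.76…
Penalty, months 4–16: 13 × 2.75% × C$661.26 = C$236.40…
Total penalty = C$29.76… + C$236.40… = C$266.16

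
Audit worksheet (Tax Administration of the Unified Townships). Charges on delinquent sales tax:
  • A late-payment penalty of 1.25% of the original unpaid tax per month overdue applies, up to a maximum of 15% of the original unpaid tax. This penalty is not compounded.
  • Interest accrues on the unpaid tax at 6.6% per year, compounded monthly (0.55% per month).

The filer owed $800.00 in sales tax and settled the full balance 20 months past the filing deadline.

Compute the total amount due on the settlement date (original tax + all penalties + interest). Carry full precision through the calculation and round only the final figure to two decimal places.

Penalty (uncapped): 20 × 1.25% × $800.00 = $200.00; cap = 15% × $800.00 = $120.00 → penalty = $120.00
Interest: $800.00 × ((1 + 0.0055)^20 − 1) = $800.00 × 0.1159417… = $92.7533…
Total = $800.00 + $120.0000 + $92.7533… = $1,012.75

$1,012.75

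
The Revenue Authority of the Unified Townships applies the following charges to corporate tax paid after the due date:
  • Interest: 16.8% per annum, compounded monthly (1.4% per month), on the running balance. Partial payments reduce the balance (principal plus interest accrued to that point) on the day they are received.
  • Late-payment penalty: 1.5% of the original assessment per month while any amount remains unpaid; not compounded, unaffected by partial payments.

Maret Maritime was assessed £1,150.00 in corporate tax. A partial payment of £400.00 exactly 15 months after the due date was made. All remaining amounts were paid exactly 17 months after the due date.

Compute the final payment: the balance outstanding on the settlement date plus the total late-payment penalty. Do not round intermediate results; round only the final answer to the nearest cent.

Balance at month 15: £1,150.0000 × (1 + 0.014)^15 = £1,416.6650…
After £400.00 payment: £1,416.6650… − £400.00 = £1,016.6650…
Balance at month 17: £1,016.6650… × (1 + 0.014)^2 = £1,045.3309…
Penalty: 17 × 1.5% × £1,150.00 = £293.25
Final settlement = outstanding balance + penalty = £1,045.3309… + £293.25 = £1,338.58

£1,338.58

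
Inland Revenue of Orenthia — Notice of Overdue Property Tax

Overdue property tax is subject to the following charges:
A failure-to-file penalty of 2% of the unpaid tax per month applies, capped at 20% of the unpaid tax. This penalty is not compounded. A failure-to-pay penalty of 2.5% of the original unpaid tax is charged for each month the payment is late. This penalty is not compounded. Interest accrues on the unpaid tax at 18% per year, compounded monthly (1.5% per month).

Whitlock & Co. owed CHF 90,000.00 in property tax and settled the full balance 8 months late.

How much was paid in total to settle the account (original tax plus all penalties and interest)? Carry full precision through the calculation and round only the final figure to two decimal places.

Failure-to-file: 8 × 2% × CHF 90,000.00 = CHF 14,400.00 (under the 20% cap)
Failure-to-pay penalty = 2.5% × CHF 90,000.00 × 8 mo = CHF 18,000.00
Interest: CHF 90,000.00 × ((1 + 0.015)^8 − 1) = CHF 90,000.00 × 0.1264926… = CHF 11,384.3328…
Total = CHF 90,000.00 + CHF 32,400.0000 + CHF 11,384.3328… = CHF 133,784.33

CHF 133,784.33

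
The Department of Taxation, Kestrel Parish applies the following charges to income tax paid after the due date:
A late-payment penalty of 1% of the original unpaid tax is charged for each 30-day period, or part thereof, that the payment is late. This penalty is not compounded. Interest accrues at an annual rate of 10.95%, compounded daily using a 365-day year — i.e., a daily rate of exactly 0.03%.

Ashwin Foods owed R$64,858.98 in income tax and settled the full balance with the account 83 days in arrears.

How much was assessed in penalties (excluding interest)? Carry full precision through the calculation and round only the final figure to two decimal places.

Penalty periods: ⌈83/30⌉ = 3; penalty = 3 × 1% × R$64,858.98 = R$1,945.77…

R$1,945.77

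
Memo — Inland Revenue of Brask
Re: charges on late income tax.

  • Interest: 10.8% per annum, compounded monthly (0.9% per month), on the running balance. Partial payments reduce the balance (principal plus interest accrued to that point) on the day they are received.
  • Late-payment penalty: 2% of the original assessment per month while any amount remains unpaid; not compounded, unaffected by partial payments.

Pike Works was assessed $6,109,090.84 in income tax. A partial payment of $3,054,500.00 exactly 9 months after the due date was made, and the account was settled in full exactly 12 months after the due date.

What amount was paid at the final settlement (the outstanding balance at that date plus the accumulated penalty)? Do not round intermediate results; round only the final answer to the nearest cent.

$5,130,997.59

Balance at month 9: $6,109,090.8400 × (1 + 0.009)^9 = $6,622,120.4992…
After $3,054,500.00 payment: $6,622,120.4992… − $3,054,500.00 = $3,567,620.4992…
Balance at month 12: $3,567,620.4992… × (1 + 0.009)^3 = $3,664,815.7853…
Penalty: 12 × 2% × $6,109,090.84 = $1,466,181.80…
Final settlement = outstanding balance + penalty = $3,664,815.7853… + $1,466,181.80… = $5,130,997.59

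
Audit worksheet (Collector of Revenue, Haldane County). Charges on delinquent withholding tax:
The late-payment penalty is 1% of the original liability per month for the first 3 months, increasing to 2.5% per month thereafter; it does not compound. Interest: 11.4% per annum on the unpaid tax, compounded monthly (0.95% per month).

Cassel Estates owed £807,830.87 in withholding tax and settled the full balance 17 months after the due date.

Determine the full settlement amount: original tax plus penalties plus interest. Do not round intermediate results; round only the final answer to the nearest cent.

£1,255,673.63

Penalty, months 1–3: 3 × 1% × £807,830.87 = £24,234.93…
Penalty, months 4–17: 14 × 2.5% × £807,830.87 = £282,740.80…
Interest: £807,830.87 × ((1 + 0.0095)^17 − 1) = £807,830.87 × 0.1743769… = £140,867.0334…
Total = £807,830.87 + £306,975.7306 + £140,867.0334… = £1,255,673.63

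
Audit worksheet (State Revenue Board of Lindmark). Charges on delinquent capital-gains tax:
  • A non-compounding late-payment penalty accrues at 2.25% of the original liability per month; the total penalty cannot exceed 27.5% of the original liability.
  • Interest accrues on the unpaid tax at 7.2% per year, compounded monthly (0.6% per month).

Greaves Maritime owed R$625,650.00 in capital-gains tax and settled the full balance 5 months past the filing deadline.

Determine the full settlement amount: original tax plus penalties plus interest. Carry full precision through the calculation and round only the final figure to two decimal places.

R$715,031.71

Penalty: 5 × 2.25% × R$625,650.00 = R$70,385.63… (below the 27.5% cap of R$172,053.75)
Interest: R$625,650.00 × ((1 + 0.006)^5 − 1) = R$625,650.00 × 0.0303622… = R$18,996.0895…
Total = R$625,650.00 + R$70,385.6250 + R$18,996.0895… = R$715,031.71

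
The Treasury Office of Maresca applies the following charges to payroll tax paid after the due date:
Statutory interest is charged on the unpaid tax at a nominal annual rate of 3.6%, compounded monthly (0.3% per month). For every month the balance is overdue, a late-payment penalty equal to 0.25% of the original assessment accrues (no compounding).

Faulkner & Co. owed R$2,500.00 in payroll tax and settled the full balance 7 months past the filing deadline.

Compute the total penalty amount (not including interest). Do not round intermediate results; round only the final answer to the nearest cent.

R$43.75

Late-payment penalty: 7 × 0.25% × R$2,500.00 = R$43.75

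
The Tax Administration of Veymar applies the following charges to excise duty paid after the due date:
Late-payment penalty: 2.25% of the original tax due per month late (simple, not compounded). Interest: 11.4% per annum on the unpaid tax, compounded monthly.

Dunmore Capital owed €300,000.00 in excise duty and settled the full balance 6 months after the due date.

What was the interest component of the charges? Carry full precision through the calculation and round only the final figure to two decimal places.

€17,511.31

Interest (11.4%/yr ÷ 12 = 0.95%/month): €300,000.00 × ((1 + 0.0095)^6 − 1) = €17,511.3060…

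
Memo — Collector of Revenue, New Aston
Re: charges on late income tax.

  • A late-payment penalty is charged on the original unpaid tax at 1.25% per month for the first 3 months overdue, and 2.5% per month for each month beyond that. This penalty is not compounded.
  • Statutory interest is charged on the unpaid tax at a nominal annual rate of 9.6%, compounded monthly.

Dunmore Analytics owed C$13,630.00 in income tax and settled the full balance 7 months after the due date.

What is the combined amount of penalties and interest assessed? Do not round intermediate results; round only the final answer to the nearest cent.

C$2,655.97

Penalty, months 1–3: 3 × 1.25% × C$13,630.00 = C$511.13…
Penalty, months 4–7: 4 × 2.5% × C$13,630.00 = C$1,363.00
Interest (9.6%/yr ÷ 12 = 0.8%/month): C$13,630.00 × ((1 + 0.008)^7 − 1) = C$781.8449…
Penalties + interest = C$1,874.1250 + C$781.8449… = C$2,655.97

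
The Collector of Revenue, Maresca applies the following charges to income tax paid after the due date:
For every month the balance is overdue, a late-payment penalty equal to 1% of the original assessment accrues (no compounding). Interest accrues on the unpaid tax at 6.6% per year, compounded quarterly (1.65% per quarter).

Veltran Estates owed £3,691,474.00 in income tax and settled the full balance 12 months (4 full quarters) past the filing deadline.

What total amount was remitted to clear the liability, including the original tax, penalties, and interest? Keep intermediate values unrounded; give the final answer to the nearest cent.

£4,384,184.79

Late-payment penalty = 1% × £3,691,474.00 × 12 mo = £442,976.88
Interest: £3,691,474.00 × ((1 + 0.0165)^4 − 1) = £3,691,474.00 × 0.0676515… = £249,733.9106…
Total = £3,691,474.00 + £442,976.8800 + £249,733.9106… = £4,384,184.79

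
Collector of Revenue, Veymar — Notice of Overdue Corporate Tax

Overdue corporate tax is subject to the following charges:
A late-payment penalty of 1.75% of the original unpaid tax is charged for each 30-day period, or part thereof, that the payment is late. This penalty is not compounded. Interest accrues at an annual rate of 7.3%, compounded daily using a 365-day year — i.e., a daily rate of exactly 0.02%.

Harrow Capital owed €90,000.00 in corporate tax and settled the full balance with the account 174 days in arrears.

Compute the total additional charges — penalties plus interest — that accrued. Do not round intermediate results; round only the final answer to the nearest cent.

Penalty periods: ⌈174/30⌉ = 6; penalty = 6 × 1.75% × €90,000.00 = €9,450.00
Interest: €90,000.00 × ((1 + 0.0002)^174 − 1) = €90,000.00 × 0.03540900… = €3,186.8103…
Penalties + interest = €9,450.0000 + €3,186.8103… = €12,636.81

€12,636.81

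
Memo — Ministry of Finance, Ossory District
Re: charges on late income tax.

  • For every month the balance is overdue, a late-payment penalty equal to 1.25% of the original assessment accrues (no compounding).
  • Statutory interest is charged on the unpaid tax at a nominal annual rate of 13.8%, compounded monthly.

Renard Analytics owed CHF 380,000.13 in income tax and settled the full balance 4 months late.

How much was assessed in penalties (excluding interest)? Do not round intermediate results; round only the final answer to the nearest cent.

Late-payment penalty = 1.25% × CHF 380,000.13 × 4 mo = CHF 19,000.01…

CHF 19,000.01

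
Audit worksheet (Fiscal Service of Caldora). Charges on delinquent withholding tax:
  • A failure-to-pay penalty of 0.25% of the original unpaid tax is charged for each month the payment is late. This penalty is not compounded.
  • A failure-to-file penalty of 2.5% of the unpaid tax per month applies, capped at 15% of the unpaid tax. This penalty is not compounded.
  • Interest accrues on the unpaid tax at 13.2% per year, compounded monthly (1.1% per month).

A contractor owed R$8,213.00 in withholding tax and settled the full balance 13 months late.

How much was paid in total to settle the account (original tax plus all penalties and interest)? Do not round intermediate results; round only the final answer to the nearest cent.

Failure-to-file: 13 × 2.5% × R$8,213.00 = R$2,669.23…, capped at 15% × R$8,213.00 = R$1,231.95
Failure-to-pay penalty = 0.25% × R$8,213.00 × 13 mo = R$266.92…
Interest: R$8,213.00 × ((1 + 0.011)^13 − 1) = R$8,213.00 × 0.1528293… = R$1,255.1874…
Total = R$8,213.00 + R$1,498.8725 + R$1,255.1874… = R$10,967.06

R$10,967.06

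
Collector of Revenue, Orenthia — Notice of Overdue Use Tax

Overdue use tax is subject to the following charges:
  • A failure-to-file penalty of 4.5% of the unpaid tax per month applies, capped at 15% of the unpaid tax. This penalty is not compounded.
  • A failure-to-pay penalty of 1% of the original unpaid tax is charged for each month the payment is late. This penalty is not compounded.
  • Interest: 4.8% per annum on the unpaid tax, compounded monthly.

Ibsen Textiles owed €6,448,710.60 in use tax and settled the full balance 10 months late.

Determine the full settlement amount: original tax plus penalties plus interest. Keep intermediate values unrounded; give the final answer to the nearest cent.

Failure-to-file: 10 × 4.5% × €6,448,710.60 = €2,901,919.77, capped at 15% × €6,448,710.60 = €967,306.59
Failure-to-pay penalty: 10 × 1% × €6,448,710.60 = €644,871.06
Interest (4.8%/yr ÷ 12 = 0.4%/month): €6,448,710.60 × ((1 + 0.004)^10 − 1) = €262,641.3701…
Total = €6,448,710.60 + €1,612,177.6500 + €262,641.3701… = €8,323,529.62

€8,323,529.62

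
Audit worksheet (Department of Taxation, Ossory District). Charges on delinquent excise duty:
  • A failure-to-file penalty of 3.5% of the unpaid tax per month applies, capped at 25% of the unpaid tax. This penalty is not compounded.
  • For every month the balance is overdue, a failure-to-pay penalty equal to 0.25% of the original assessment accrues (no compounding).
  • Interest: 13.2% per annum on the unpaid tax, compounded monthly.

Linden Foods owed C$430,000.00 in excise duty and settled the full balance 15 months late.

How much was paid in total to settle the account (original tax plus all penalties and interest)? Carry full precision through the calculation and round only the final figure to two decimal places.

Failure-to-file: 15 × 3.5% × C$430,000.00 = C$225,750.00, capped at 25% × C$430,000.00 = C$107,500.00
Failure-to-pay penalty = 0.25% × C$430,000.00 × 15 mo = C$16,125.00
Interest (13.2%/yr ÷ 12 = 1.1%/month): C$430,000.00 × ((1 + 0.011)^15 − 1) = C$76,682.3655…
Total = C$430,000.00 + C$123,625.0000 + C$76,682.3655… = C$630,307.37

C$630,307.37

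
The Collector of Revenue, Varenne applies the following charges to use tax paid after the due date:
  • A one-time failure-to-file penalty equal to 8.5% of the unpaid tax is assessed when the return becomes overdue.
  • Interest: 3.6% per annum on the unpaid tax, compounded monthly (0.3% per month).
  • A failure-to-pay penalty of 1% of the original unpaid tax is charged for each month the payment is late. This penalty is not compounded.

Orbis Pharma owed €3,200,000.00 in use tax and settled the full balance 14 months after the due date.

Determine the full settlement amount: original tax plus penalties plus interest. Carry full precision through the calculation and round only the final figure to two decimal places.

Failure-to-file penalty: 8.5% × €3,200,000.00 = €272,000.00
Failure-to-pay penalty: 14 × 1% × €3,200,000.00 = €448,000.00
Interest: €3,200,000.00 × ((1 + 0.003)^14 − 1) = €3,200,000.00 × 0.0428289… = €137,052.5106…
Total = €3,200,000.00 + €720,000.0000 + €137,052.5106… = €4,057,052.51

€4,057,052.51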